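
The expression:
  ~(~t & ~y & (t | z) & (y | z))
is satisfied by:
  {y: True, t: True, z: False}
  {y: True, z: False, t: False}
  {t: True, z: False, y: False}
  {t: False, z: False, y: False}
  {y: True, t: True, z: True}
  {y: True, z: True, t: False}
  {t: True, z: True, y: False}


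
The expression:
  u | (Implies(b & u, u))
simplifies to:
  True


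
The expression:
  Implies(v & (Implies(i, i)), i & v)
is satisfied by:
  {i: True, v: False}
  {v: False, i: False}
  {v: True, i: True}


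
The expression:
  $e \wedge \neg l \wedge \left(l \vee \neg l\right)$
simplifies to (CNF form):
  $e \wedge \neg l$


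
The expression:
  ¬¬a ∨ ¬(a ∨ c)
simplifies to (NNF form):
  a ∨ ¬c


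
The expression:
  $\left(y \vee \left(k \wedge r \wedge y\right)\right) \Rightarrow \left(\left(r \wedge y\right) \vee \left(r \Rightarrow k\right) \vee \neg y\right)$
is always true.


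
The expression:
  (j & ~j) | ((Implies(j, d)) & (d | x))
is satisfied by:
  {d: True, x: True, j: False}
  {d: True, x: False, j: False}
  {j: True, d: True, x: True}
  {j: True, d: True, x: False}
  {x: True, j: False, d: False}


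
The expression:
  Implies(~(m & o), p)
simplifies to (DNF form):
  p | (m & o)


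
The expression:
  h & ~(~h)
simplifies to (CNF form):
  h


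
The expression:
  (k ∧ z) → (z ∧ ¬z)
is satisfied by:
  {k: False, z: False}
  {z: True, k: False}
  {k: True, z: False}


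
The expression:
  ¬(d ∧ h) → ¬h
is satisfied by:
  {d: True, h: False}
  {h: False, d: False}
  {h: True, d: True}


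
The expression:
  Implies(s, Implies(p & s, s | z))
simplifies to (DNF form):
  True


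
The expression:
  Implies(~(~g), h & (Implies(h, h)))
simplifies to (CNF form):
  h | ~g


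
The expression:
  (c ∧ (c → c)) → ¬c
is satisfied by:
  {c: False}


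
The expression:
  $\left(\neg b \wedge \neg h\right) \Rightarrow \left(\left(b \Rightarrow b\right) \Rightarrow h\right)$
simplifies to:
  $b \vee h$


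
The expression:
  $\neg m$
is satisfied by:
  {m: False}


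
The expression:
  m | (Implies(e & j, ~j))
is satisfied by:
  {m: True, e: False, j: False}
  {e: False, j: False, m: False}
  {j: True, m: True, e: False}
  {j: True, e: False, m: False}
  {m: True, e: True, j: False}
  {e: True, m: False, j: False}
  {j: True, e: True, m: True}


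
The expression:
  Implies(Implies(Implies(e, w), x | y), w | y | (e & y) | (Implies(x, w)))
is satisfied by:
  {y: True, w: True, x: False}
  {y: True, w: False, x: False}
  {w: True, y: False, x: False}
  {y: False, w: False, x: False}
  {y: True, x: True, w: True}
  {y: True, x: True, w: False}
  {x: True, w: True, y: False}


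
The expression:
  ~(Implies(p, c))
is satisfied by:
  {p: True, c: False}


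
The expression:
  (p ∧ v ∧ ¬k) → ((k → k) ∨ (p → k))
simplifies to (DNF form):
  True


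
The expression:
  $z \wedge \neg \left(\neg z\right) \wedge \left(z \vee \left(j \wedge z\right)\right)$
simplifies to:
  $z$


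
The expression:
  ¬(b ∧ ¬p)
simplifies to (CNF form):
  p ∨ ¬b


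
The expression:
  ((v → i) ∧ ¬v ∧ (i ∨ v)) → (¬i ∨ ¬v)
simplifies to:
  True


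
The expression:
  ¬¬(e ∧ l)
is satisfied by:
  {e: True, l: True}


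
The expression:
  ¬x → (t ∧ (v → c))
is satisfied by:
  {x: True, t: True, c: True, v: False}
  {x: True, t: True, v: False, c: False}
  {x: True, t: True, c: True, v: True}
  {x: True, t: True, v: True, c: False}
  {x: True, c: True, v: False, t: False}
  {x: True, v: False, c: False, t: False}
  {x: True, c: True, v: True, t: False}
  {x: True, v: True, c: False, t: False}
  {c: True, t: True, v: False, x: False}
  {t: True, v: False, c: False, x: False}
  {c: True, t: True, v: True, x: False}


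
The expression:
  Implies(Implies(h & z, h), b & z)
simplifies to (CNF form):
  b & z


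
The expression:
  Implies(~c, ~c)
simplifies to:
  True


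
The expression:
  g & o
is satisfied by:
  {g: True, o: True}


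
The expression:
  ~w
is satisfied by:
  {w: False}


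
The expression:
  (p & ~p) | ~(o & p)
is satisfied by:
  {p: False, o: False}
  {o: True, p: False}
  {p: True, o: False}


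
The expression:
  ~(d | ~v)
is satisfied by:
  {v: True, d: False}


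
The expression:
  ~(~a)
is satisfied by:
  {a: True}


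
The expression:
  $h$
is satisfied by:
  {h: True}


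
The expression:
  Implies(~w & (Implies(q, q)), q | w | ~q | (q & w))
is always true.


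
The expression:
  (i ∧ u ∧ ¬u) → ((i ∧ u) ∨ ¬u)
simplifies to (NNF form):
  True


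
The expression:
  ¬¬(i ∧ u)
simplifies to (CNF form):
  i ∧ u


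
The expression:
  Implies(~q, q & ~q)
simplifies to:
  q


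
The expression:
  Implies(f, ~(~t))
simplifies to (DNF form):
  t | ~f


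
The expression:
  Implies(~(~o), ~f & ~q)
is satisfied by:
  {q: False, o: False, f: False}
  {f: True, q: False, o: False}
  {q: True, f: False, o: False}
  {f: True, q: True, o: False}
  {o: True, f: False, q: False}


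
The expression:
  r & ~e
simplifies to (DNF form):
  r & ~e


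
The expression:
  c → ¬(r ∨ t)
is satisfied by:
  {t: False, c: False, r: False}
  {r: True, t: False, c: False}
  {t: True, r: False, c: False}
  {r: True, t: True, c: False}
  {c: True, r: False, t: False}


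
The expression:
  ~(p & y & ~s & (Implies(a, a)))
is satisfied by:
  {s: True, p: False, y: False}
  {p: False, y: False, s: False}
  {y: True, s: True, p: False}
  {y: True, p: False, s: False}
  {s: True, p: True, y: False}
  {p: True, s: False, y: False}
  {y: True, p: True, s: True}


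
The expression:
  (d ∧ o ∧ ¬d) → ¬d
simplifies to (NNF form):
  True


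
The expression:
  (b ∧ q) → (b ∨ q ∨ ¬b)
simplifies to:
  True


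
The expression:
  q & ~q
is never true.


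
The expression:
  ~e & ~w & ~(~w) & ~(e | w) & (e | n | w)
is never true.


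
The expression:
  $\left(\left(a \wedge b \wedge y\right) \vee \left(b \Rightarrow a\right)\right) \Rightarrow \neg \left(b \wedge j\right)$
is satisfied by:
  {a: False, b: False, j: False}
  {j: True, a: False, b: False}
  {b: True, a: False, j: False}
  {j: True, b: True, a: False}
  {a: True, j: False, b: False}
  {j: True, a: True, b: False}
  {b: True, a: True, j: False}


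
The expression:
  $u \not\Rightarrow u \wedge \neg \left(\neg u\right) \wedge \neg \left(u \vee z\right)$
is never true.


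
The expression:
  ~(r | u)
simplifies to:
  ~r & ~u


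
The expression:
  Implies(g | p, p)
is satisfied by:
  {p: True, g: False}
  {g: False, p: False}
  {g: True, p: True}


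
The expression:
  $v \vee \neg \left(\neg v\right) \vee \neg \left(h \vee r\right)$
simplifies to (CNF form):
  $\left(v \vee \neg h\right) \wedge \left(v \vee \neg r\right)$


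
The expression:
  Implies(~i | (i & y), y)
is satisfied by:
  {i: True, y: True}
  {i: True, y: False}
  {y: True, i: False}


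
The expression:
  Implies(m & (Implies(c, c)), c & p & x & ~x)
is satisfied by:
  {m: False}


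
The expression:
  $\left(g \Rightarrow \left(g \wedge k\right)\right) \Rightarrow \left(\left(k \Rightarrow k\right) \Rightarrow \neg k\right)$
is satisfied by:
  {k: False}


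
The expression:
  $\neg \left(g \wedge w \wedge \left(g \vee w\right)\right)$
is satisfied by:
  {w: False, g: False}
  {g: True, w: False}
  {w: True, g: False}


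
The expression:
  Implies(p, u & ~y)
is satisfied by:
  {u: True, p: False, y: False}
  {u: False, p: False, y: False}
  {y: True, u: True, p: False}
  {y: True, u: False, p: False}
  {p: True, u: True, y: False}


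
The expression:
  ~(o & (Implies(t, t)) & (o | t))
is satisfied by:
  {o: False}


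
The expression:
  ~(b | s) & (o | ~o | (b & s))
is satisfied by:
  {b: False, s: False}


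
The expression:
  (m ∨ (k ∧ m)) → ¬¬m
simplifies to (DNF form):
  True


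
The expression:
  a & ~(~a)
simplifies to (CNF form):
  a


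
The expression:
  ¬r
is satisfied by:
  {r: False}


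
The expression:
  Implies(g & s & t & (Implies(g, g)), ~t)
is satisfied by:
  {s: False, t: False, g: False}
  {g: True, s: False, t: False}
  {t: True, s: False, g: False}
  {g: True, t: True, s: False}
  {s: True, g: False, t: False}
  {g: True, s: True, t: False}
  {t: True, s: True, g: False}


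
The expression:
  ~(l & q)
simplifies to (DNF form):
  ~l | ~q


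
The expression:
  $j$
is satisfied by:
  {j: True}


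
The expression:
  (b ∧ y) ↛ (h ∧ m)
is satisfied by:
  {b: True, y: True, h: False, m: False}
  {m: True, b: True, y: True, h: False}
  {h: True, b: True, y: True, m: False}


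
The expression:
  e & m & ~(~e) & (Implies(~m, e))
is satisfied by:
  {m: True, e: True}


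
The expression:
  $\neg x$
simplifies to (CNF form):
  $\neg x$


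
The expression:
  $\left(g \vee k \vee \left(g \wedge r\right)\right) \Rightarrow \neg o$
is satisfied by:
  {g: False, o: False, k: False}
  {k: True, g: False, o: False}
  {g: True, k: False, o: False}
  {k: True, g: True, o: False}
  {o: True, k: False, g: False}


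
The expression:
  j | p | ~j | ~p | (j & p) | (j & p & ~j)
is always true.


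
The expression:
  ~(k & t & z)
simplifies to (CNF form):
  ~k | ~t | ~z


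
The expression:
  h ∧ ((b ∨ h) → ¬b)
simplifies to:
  h ∧ ¬b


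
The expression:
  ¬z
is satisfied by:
  {z: False}


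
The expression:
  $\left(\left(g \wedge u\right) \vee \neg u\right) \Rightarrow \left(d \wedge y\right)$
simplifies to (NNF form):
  $\left(d \vee u\right) \wedge \left(d \vee \neg g\right) \wedge \left(u \vee y\right) \wedge \left(y \vee \neg g\right)$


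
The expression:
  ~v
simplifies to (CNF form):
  ~v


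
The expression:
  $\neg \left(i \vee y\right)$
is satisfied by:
  {i: False, y: False}


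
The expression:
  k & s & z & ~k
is never true.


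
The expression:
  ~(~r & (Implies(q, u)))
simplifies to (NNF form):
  r | (q & ~u)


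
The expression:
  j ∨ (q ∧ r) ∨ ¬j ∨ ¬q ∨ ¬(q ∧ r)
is always true.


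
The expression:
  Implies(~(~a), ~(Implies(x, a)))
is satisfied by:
  {a: False}


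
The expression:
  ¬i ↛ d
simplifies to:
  ¬d ∧ ¬i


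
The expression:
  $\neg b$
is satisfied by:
  {b: False}


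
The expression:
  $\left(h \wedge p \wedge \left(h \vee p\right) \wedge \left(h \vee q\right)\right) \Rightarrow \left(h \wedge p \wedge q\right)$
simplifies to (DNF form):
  $q \vee \neg h \vee \neg p$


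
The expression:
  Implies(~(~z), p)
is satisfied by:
  {p: True, z: False}
  {z: False, p: False}
  {z: True, p: True}


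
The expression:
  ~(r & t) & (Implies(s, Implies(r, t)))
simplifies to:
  ~r | (~s & ~t)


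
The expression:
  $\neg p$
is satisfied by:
  {p: False}


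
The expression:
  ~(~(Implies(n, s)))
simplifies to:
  s | ~n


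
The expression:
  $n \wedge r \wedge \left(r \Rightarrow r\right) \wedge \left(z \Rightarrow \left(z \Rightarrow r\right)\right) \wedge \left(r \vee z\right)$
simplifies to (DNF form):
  $n \wedge r$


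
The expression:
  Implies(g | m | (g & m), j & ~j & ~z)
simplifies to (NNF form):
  ~g & ~m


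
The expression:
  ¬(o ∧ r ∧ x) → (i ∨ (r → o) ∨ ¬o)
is always true.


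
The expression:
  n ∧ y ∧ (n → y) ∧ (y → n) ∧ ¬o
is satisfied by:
  {y: True, n: True, o: False}


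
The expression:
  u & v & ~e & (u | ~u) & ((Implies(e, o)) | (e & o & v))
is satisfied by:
  {u: True, v: True, e: False}


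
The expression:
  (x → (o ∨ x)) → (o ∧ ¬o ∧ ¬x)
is never true.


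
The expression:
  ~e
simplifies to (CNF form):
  ~e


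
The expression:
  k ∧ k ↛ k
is never true.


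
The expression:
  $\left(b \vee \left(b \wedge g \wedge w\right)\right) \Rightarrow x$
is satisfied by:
  {x: True, b: False}
  {b: False, x: False}
  {b: True, x: True}


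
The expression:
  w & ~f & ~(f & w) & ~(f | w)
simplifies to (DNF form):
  False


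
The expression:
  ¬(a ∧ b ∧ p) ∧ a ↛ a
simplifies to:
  False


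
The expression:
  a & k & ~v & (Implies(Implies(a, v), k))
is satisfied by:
  {a: True, k: True, v: False}


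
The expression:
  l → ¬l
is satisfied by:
  {l: False}


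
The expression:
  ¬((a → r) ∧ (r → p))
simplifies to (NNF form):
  (a ∧ ¬r) ∨ (r ∧ ¬p)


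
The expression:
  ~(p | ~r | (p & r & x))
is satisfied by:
  {r: True, p: False}


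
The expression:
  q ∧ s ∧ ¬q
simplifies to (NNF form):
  False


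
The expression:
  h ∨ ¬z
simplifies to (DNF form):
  h ∨ ¬z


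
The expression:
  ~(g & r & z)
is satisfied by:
  {g: False, z: False, r: False}
  {r: True, g: False, z: False}
  {z: True, g: False, r: False}
  {r: True, z: True, g: False}
  {g: True, r: False, z: False}
  {r: True, g: True, z: False}
  {z: True, g: True, r: False}


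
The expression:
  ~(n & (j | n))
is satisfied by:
  {n: False}


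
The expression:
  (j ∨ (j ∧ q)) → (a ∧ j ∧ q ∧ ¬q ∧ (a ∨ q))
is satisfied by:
  {j: False}


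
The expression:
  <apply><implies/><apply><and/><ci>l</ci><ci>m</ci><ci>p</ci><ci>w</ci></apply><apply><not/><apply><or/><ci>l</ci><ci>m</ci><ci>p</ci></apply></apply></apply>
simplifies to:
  <apply><or/><apply><not/><ci>l</ci></apply><apply><not/><ci>m</ci></apply><apply><not/><ci>p</ci></apply><apply><not/><ci>w</ci></apply></apply>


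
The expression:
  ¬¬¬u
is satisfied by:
  {u: False}


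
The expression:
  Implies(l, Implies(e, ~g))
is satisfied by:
  {l: False, e: False, g: False}
  {g: True, l: False, e: False}
  {e: True, l: False, g: False}
  {g: True, e: True, l: False}
  {l: True, g: False, e: False}
  {g: True, l: True, e: False}
  {e: True, l: True, g: False}


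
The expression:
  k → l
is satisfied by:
  {l: True, k: False}
  {k: False, l: False}
  {k: True, l: True}


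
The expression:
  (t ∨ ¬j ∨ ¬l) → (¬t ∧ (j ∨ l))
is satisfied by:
  {l: True, j: True, t: False}
  {l: True, j: False, t: False}
  {j: True, l: False, t: False}


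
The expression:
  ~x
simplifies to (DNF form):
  ~x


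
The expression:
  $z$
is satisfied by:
  {z: True}


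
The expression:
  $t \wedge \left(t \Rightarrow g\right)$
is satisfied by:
  {t: True, g: True}


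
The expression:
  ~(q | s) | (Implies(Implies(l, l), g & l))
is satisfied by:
  {g: True, l: True, s: False, q: False}
  {g: True, s: False, l: False, q: False}
  {l: True, g: False, s: False, q: False}
  {g: False, s: False, l: False, q: False}
  {q: True, g: True, l: True, s: False}
  {g: True, s: True, l: True, q: False}
  {q: True, g: True, s: True, l: True}


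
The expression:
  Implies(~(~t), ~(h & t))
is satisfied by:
  {h: False, t: False}
  {t: True, h: False}
  {h: True, t: False}


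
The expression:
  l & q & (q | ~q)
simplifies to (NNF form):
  l & q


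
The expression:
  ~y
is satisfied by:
  {y: False}


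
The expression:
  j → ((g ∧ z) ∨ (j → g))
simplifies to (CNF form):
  g ∨ ¬j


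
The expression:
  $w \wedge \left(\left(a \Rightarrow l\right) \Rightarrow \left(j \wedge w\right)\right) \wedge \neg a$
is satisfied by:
  {j: True, w: True, a: False}


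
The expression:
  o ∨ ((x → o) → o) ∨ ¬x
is always true.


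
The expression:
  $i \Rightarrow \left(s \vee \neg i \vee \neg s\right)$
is always true.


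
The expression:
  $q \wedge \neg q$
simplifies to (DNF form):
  $\text{False}$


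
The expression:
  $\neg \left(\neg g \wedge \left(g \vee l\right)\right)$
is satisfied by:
  {g: True, l: False}
  {l: False, g: False}
  {l: True, g: True}


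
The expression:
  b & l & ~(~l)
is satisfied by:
  {b: True, l: True}


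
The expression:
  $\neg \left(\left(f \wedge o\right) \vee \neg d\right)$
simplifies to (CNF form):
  $d \wedge \left(\neg f \vee \neg o\right)$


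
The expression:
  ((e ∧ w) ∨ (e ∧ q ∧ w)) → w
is always true.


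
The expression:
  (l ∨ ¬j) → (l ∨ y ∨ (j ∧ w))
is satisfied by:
  {y: True, l: True, j: True}
  {y: True, l: True, j: False}
  {y: True, j: True, l: False}
  {y: True, j: False, l: False}
  {l: True, j: True, y: False}
  {l: True, j: False, y: False}
  {j: True, l: False, y: False}


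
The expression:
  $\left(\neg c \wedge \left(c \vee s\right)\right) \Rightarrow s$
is always true.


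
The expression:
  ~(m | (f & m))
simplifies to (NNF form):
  ~m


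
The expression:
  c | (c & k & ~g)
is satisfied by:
  {c: True}


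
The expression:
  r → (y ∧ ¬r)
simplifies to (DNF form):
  ¬r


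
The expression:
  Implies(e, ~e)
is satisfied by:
  {e: False}


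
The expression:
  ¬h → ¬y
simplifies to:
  h ∨ ¬y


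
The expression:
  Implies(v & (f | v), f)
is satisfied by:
  {f: True, v: False}
  {v: False, f: False}
  {v: True, f: True}


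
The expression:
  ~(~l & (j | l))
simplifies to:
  l | ~j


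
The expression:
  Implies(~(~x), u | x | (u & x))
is always true.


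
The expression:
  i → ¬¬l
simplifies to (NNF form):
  l ∨ ¬i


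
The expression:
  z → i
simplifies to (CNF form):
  i ∨ ¬z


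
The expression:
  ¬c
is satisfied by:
  {c: False}


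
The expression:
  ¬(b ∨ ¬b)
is never true.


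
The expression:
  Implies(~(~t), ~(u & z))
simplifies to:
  ~t | ~u | ~z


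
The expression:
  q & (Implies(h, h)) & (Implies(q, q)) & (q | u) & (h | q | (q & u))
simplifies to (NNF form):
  q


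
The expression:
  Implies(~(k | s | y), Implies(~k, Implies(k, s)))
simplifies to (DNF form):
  True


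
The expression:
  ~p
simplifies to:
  ~p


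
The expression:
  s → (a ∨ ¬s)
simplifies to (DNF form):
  a ∨ ¬s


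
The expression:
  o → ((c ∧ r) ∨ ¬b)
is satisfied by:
  {c: True, r: True, o: False, b: False}
  {c: True, r: False, o: False, b: False}
  {r: True, c: False, o: False, b: False}
  {c: False, r: False, o: False, b: False}
  {c: True, b: True, r: True, o: False}
  {c: True, b: True, r: False, o: False}
  {b: True, r: True, c: False, o: False}
  {b: True, c: False, r: False, o: False}
  {c: True, o: True, r: True, b: False}
  {c: True, o: True, r: False, b: False}
  {o: True, r: True, c: False, b: False}
  {o: True, c: False, r: False, b: False}
  {c: True, b: True, o: True, r: True}


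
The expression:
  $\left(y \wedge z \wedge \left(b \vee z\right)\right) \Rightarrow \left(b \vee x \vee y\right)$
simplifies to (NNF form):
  $\text{True}$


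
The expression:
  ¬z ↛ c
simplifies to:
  c ∨ ¬z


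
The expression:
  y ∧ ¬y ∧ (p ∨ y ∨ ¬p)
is never true.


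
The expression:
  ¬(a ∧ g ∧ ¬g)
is always true.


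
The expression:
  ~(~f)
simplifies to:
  f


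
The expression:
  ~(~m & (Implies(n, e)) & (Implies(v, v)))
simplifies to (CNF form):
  (m | n) & (m | ~e)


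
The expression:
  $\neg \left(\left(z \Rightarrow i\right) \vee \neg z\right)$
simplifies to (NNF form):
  $z \wedge \neg i$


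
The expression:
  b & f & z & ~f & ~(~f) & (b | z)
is never true.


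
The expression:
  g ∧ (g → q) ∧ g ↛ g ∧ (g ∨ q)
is never true.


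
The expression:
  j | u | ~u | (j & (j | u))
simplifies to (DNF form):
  True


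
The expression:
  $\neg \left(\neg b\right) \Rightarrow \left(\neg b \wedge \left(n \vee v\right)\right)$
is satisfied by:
  {b: False}


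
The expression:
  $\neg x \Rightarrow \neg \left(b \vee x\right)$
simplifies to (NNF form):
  $x \vee \neg b$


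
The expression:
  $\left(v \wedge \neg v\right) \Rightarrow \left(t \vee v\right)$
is always true.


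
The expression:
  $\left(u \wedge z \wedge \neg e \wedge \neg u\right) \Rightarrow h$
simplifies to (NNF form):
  $\text{True}$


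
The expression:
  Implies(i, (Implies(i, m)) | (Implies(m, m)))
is always true.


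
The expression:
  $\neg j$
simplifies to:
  $\neg j$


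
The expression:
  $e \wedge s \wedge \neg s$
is never true.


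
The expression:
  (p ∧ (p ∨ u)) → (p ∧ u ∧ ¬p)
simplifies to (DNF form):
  ¬p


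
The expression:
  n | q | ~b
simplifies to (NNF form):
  n | q | ~b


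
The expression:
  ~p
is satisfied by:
  {p: False}


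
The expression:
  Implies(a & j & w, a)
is always true.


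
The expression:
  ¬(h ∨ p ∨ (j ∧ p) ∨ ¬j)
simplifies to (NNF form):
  j ∧ ¬h ∧ ¬p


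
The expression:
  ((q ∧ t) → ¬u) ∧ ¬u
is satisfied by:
  {u: False}


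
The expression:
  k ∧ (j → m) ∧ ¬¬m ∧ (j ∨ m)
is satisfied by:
  {m: True, k: True}


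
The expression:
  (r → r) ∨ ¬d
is always true.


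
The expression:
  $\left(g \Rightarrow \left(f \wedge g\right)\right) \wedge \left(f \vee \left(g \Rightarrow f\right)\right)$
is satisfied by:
  {f: True, g: False}
  {g: False, f: False}
  {g: True, f: True}


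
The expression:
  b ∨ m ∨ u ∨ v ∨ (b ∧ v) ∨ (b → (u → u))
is always true.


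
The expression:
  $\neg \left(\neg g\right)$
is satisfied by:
  {g: True}


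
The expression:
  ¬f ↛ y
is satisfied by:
  {y: True, f: False}
  {f: False, y: False}
  {f: True, y: True}


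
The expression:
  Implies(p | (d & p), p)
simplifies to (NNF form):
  True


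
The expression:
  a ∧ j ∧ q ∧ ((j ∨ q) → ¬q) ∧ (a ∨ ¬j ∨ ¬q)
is never true.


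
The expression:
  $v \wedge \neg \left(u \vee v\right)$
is never true.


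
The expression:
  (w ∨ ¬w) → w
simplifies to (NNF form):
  w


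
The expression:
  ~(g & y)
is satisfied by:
  {g: False, y: False}
  {y: True, g: False}
  {g: True, y: False}


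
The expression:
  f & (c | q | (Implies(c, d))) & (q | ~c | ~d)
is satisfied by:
  {q: True, f: True, c: False, d: False}
  {f: True, q: False, c: False, d: False}
  {d: True, q: True, f: True, c: False}
  {d: True, f: True, q: False, c: False}
  {q: True, c: True, f: True, d: False}
  {c: True, f: True, d: False, q: False}
  {d: True, c: True, f: True, q: True}


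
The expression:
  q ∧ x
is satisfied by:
  {x: True, q: True}


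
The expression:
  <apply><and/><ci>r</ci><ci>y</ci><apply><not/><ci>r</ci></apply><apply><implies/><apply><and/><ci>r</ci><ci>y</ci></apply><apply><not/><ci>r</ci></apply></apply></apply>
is never true.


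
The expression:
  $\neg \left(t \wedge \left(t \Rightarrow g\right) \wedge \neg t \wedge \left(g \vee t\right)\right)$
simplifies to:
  $\text{True}$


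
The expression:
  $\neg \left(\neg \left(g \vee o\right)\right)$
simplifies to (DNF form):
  $g \vee o$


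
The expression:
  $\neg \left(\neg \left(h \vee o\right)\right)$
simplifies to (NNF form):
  $h \vee o$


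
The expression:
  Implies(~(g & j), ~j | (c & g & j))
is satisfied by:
  {g: True, j: False}
  {j: False, g: False}
  {j: True, g: True}


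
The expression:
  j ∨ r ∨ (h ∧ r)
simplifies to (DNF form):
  j ∨ r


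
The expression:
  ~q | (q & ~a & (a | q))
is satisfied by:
  {q: False, a: False}
  {a: True, q: False}
  {q: True, a: False}


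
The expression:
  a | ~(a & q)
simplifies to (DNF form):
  True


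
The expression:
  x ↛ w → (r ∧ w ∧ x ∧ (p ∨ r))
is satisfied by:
  {w: True, x: False}
  {x: False, w: False}
  {x: True, w: True}


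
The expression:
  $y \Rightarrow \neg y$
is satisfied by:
  {y: False}


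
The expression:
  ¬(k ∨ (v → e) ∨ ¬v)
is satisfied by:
  {v: True, e: False, k: False}


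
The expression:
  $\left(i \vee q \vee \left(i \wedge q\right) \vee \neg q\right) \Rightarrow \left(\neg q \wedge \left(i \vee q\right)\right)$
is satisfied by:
  {i: True, q: False}


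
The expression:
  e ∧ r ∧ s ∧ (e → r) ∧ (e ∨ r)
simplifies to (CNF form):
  e ∧ r ∧ s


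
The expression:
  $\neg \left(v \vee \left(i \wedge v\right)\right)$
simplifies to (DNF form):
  $\neg v$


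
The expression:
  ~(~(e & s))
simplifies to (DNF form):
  e & s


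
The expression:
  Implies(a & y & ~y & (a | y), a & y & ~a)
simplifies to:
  True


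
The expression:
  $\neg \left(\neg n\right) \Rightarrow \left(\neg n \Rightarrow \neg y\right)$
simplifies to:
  $\text{True}$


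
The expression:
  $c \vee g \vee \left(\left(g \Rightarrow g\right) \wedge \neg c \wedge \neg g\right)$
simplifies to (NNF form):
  $\text{True}$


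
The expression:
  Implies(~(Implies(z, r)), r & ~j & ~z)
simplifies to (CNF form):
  r | ~z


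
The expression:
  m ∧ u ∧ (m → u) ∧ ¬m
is never true.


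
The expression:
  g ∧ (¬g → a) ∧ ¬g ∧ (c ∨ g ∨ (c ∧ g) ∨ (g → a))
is never true.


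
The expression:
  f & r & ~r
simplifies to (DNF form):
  False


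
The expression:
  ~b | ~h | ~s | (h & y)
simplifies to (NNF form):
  y | ~b | ~h | ~s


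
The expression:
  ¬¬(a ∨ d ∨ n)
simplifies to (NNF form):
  a ∨ d ∨ n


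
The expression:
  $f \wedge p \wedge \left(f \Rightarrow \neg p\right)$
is never true.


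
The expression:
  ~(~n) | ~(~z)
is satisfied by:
  {n: True, z: True}
  {n: True, z: False}
  {z: True, n: False}


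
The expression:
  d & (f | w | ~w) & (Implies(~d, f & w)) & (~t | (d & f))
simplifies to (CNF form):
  d & (f | ~t)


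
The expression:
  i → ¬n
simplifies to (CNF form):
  ¬i ∨ ¬n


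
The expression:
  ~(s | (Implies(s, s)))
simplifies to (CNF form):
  False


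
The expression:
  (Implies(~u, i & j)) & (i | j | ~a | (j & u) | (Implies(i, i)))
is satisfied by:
  {u: True, j: True, i: True}
  {u: True, j: True, i: False}
  {u: True, i: True, j: False}
  {u: True, i: False, j: False}
  {j: True, i: True, u: False}


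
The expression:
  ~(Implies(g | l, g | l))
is never true.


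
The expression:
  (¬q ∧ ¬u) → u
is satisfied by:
  {q: True, u: True}
  {q: True, u: False}
  {u: True, q: False}


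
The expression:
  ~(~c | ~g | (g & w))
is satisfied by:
  {c: True, g: True, w: False}


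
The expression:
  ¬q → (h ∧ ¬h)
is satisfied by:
  {q: True}


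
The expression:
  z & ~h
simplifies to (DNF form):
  z & ~h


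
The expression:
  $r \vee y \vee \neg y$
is always true.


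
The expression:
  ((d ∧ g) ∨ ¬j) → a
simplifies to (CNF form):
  (a ∨ j) ∧ (a ∨ j ∨ ¬d) ∧ (a ∨ j ∨ ¬g) ∧ (a ∨ ¬d ∨ ¬g)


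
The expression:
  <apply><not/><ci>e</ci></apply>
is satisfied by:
  {e: False}


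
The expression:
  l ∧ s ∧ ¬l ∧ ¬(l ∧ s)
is never true.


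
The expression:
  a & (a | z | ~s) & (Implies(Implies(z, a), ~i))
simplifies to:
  a & ~i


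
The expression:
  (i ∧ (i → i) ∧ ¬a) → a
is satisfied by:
  {a: True, i: False}
  {i: False, a: False}
  {i: True, a: True}


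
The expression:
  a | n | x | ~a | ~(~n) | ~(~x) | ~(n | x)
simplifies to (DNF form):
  True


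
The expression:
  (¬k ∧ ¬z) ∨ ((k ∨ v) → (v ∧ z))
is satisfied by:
  {v: True, z: True, k: False}
  {v: True, z: False, k: False}
  {z: True, v: False, k: False}
  {v: False, z: False, k: False}
  {v: True, k: True, z: True}


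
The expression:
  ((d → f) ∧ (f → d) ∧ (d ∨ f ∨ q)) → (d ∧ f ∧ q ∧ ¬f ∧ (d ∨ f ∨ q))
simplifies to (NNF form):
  (d ∧ ¬f) ∨ (f ∧ ¬d) ∨ (¬d ∧ ¬q)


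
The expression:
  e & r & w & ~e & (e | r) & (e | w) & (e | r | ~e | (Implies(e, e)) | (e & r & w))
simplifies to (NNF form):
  False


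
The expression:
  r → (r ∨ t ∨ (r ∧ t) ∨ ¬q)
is always true.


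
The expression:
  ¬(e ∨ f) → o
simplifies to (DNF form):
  e ∨ f ∨ o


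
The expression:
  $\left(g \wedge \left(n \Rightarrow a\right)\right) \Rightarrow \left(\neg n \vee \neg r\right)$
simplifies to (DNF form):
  $\neg a \vee \neg g \vee \neg n \vee \neg r$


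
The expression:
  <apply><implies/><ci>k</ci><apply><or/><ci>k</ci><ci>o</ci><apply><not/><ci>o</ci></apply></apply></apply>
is always true.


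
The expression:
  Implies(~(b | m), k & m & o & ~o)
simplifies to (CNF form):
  b | m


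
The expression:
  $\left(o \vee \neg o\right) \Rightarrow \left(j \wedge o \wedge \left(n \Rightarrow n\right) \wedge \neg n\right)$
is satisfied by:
  {j: True, o: True, n: False}


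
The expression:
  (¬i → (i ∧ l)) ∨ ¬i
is always true.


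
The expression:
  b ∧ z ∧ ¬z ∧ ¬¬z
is never true.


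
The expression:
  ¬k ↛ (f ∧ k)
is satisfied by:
  {k: False}


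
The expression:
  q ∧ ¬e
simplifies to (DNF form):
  q ∧ ¬e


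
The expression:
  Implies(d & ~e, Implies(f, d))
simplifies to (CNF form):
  True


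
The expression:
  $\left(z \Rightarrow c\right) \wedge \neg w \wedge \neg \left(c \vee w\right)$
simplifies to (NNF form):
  $\neg c \wedge \neg w \wedge \neg z$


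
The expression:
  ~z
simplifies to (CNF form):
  ~z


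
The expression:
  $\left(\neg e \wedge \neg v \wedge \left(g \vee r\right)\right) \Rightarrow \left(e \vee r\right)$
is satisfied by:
  {r: True, v: True, e: True, g: False}
  {r: True, v: True, g: False, e: False}
  {r: True, e: True, g: False, v: False}
  {r: True, g: False, e: False, v: False}
  {v: True, e: True, g: False, r: False}
  {v: True, g: False, e: False, r: False}
  {e: True, v: False, g: False, r: False}
  {v: False, g: False, e: False, r: False}
  {v: True, r: True, g: True, e: True}
  {v: True, r: True, g: True, e: False}
  {r: True, g: True, e: True, v: False}
  {r: True, g: True, v: False, e: False}
  {e: True, g: True, v: True, r: False}
  {g: True, v: True, r: False, e: False}
  {g: True, e: True, r: False, v: False}


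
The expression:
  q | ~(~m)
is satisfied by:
  {q: True, m: True}
  {q: True, m: False}
  {m: True, q: False}


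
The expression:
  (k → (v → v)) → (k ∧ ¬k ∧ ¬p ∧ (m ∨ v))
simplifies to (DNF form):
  False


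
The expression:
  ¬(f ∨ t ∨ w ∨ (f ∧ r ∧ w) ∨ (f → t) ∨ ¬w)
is never true.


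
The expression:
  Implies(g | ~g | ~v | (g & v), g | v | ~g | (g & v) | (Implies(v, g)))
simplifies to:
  True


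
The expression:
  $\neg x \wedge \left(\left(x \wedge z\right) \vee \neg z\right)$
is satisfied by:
  {x: False, z: False}


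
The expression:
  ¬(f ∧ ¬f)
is always true.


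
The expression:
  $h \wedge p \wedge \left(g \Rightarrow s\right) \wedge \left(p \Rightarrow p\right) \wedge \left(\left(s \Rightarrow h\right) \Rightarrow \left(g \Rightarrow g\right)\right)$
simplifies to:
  $h \wedge p \wedge \left(s \vee \neg g\right)$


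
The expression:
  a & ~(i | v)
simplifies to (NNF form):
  a & ~i & ~v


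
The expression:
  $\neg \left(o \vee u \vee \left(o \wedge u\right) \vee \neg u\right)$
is never true.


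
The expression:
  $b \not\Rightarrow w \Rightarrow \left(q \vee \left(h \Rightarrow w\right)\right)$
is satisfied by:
  {q: True, w: True, h: False, b: False}
  {q: True, h: False, w: False, b: False}
  {w: True, q: False, h: False, b: False}
  {q: False, h: False, w: False, b: False}
  {b: True, q: True, w: True, h: False}
  {b: True, q: True, h: False, w: False}
  {b: True, w: True, q: False, h: False}
  {b: True, q: False, h: False, w: False}
  {q: True, h: True, w: True, b: False}
  {q: True, h: True, b: False, w: False}
  {h: True, w: True, b: False, q: False}
  {h: True, b: False, w: False, q: False}
  {q: True, h: True, b: True, w: True}
  {q: True, h: True, b: True, w: False}
  {h: True, b: True, w: True, q: False}


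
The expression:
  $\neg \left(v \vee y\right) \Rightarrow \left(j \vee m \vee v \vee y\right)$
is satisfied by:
  {y: True, m: True, v: True, j: True}
  {y: True, m: True, v: True, j: False}
  {y: True, m: True, j: True, v: False}
  {y: True, m: True, j: False, v: False}
  {y: True, v: True, j: True, m: False}
  {y: True, v: True, j: False, m: False}
  {y: True, v: False, j: True, m: False}
  {y: True, v: False, j: False, m: False}
  {m: True, v: True, j: True, y: False}
  {m: True, v: True, j: False, y: False}
  {m: True, j: True, v: False, y: False}
  {m: True, j: False, v: False, y: False}
  {v: True, j: True, m: False, y: False}
  {v: True, m: False, j: False, y: False}
  {j: True, m: False, v: False, y: False}


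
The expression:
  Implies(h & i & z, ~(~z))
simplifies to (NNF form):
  True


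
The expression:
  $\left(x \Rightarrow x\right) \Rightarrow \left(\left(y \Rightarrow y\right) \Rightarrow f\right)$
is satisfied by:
  {f: True}


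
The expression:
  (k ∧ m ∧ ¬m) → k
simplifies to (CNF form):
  True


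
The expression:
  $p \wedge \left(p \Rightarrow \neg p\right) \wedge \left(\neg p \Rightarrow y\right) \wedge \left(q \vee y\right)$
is never true.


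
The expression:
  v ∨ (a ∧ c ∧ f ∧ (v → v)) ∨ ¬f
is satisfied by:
  {a: True, v: True, c: True, f: False}
  {a: True, v: True, c: False, f: False}
  {v: True, c: True, a: False, f: False}
  {v: True, a: False, c: False, f: False}
  {a: True, c: True, v: False, f: False}
  {a: True, c: False, v: False, f: False}
  {c: True, a: False, v: False, f: False}
  {c: False, a: False, v: False, f: False}
  {f: True, a: True, v: True, c: True}
  {f: True, a: True, v: True, c: False}
  {f: True, v: True, c: True, a: False}
  {f: True, v: True, c: False, a: False}
  {f: True, a: True, c: True, v: False}


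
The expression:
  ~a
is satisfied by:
  {a: False}


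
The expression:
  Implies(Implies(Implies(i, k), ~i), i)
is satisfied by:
  {i: True}


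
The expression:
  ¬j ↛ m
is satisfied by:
  {j: False, m: False}


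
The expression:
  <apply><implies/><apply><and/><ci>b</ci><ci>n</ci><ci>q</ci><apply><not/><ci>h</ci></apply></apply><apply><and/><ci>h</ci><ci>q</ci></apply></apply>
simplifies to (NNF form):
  <apply><or/><ci>h</ci><apply><not/><ci>b</ci></apply><apply><not/><ci>n</ci></apply><apply><not/><ci>q</ci></apply></apply>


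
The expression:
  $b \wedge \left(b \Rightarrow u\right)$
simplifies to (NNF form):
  $b \wedge u$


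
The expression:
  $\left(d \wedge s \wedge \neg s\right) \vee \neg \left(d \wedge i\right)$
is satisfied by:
  {d: False, i: False}
  {i: True, d: False}
  {d: True, i: False}


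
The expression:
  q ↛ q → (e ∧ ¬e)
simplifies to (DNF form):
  True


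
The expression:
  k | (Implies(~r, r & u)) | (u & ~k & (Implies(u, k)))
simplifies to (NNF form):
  k | r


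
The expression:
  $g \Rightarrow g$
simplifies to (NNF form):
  $\text{True}$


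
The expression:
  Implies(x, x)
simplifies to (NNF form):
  True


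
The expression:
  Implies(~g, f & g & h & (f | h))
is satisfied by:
  {g: True}


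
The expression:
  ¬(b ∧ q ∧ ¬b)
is always true.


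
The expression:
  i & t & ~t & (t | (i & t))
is never true.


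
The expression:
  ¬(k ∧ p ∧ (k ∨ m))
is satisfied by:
  {p: False, k: False}
  {k: True, p: False}
  {p: True, k: False}


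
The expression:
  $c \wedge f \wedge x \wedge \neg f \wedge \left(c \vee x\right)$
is never true.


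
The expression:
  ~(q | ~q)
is never true.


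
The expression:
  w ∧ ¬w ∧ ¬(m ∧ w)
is never true.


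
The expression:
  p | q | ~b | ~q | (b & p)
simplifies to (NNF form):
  True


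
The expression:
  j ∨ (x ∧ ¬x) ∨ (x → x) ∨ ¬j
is always true.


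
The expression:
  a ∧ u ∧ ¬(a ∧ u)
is never true.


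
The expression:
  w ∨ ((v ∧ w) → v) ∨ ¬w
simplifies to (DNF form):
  True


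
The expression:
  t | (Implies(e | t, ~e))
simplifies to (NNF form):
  t | ~e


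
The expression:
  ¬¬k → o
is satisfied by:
  {o: True, k: False}
  {k: False, o: False}
  {k: True, o: True}


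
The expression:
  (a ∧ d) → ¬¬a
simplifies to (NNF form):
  True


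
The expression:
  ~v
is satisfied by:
  {v: False}


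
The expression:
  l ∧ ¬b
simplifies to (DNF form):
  l ∧ ¬b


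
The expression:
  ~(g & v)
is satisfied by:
  {g: False, v: False}
  {v: True, g: False}
  {g: True, v: False}


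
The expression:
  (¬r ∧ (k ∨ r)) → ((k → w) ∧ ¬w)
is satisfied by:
  {r: True, k: False}
  {k: False, r: False}
  {k: True, r: True}


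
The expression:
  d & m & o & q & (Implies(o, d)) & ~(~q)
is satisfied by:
  {m: True, o: True, d: True, q: True}


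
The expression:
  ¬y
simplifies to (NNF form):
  ¬y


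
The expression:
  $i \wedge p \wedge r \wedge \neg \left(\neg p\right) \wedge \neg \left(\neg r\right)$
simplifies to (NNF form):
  $i \wedge p \wedge r$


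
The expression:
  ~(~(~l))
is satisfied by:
  {l: False}


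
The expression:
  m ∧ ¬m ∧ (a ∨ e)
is never true.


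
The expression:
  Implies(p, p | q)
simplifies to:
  True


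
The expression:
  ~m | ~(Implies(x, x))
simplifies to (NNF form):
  ~m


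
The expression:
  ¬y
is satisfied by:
  {y: False}


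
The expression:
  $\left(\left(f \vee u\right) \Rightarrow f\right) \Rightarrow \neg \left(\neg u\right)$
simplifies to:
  $u$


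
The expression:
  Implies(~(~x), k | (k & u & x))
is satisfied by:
  {k: True, x: False}
  {x: False, k: False}
  {x: True, k: True}


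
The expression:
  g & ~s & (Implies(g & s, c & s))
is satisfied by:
  {g: True, s: False}


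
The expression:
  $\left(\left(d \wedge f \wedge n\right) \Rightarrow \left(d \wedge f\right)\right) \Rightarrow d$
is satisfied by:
  {d: True}


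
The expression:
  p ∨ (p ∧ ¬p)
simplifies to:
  p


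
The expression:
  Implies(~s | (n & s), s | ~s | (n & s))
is always true.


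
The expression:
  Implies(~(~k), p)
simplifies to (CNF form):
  p | ~k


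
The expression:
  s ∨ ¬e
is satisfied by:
  {s: True, e: False}
  {e: False, s: False}
  {e: True, s: True}


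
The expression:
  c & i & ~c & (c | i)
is never true.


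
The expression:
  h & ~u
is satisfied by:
  {h: True, u: False}


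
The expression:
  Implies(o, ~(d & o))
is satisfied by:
  {o: False, d: False}
  {d: True, o: False}
  {o: True, d: False}


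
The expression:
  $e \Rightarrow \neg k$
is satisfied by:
  {k: False, e: False}
  {e: True, k: False}
  {k: True, e: False}


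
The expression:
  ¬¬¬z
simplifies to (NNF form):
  ¬z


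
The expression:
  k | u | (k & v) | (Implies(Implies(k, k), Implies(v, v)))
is always true.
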